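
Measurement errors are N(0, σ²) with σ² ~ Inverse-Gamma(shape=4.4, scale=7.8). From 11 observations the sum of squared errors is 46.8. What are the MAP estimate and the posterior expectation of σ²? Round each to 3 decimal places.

MAP estimate = 2.862, posterior expectation = 3.506

Posterior: Inverse-Gamma(shape = 4.4+11/2 = 9.9, scale = 7.8+46.8/2 = 31.2).
Mode = β/(α+1) = 31.2/10.9 = 2.862.
Mean = β/(α−1) = 31.2/8.9 = 3.506.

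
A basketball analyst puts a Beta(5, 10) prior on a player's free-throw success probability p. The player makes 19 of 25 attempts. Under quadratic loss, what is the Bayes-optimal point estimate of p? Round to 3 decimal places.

0.600

Posterior: Beta(5+19, 10+6) = Beta(24, 16).
Mode = (24−1)/(24+16−2) = 23/38 = 0.605.
Mean = 24/(24+16) = 24/40 = 0.600.
Quadratic loss ⇒ the optimal estimator is the posterior mean.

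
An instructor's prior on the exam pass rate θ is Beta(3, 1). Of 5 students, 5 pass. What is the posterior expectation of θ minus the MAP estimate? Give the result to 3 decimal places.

Posterior: Beta(3+5, 1+0) = Beta(8, 1).
Since β = 1 ≤ 1 and α > 1, the Beta density is monotone increasing on [0,1]; the mode is at 1.
Mean = 8/(8+1) = 0.889.
Difference = 0.889 − 1.000 = -0.111.

-0.111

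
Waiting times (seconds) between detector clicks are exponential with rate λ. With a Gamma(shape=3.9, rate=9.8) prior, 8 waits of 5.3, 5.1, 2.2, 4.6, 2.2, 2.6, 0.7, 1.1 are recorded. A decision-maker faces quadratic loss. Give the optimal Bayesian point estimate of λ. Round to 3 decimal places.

0.354

Σ times = 23.8. Posterior: Gamma(shape = 3.9+8 = 11.9, rate = 9.8+23.8 = 33.6).
Mode = (α−1)/β = 10.9/33.6 = 0.324.
Mean = α/β = 11.9/33.6 = 0.354.
Quadratic loss ⇒ the optimal estimator is the posterior mean.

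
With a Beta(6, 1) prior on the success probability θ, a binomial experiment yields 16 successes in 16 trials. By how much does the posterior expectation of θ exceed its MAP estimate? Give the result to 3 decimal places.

Posterior: Beta(6+16, 1+0) = Beta(22, 1).
Since β = 1 ≤ 1 and α > 1, the Beta density is monotone increasing on [0,1]; the mode is at 1.
Mean = 22/(22+1) = 0.957.
Difference = 0.957 − 1.000 = -0.043.

-0.043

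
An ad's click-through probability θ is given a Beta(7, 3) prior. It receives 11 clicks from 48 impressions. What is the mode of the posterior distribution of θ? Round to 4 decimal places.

0.3036

Posterior: Beta(7+11, 3+37) = Beta(18, 40).
Mode = (18−1)/(18+40−2) = 17/56 = 0.3036.
Mean = 18/(18+40) = 18/58 = 0.3103.
This is the posterior mode — the MAP estimate.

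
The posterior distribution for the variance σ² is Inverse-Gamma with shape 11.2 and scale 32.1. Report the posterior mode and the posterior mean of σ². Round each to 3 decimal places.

MAP = 2.631; posterior mean = 3.147

Mode = β/(α+1) = 32.1/12.2 = 2.631.
Mean = β/(α−1) = 32.1/10.2 = 3.147.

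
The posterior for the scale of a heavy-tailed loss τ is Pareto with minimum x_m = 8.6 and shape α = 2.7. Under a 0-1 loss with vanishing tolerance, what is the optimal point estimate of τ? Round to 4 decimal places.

The Pareto density is strictly decreasing on [x_m, ∞), so the mode is x_m = 8.6000.
Mean = α·x_m/(α−1) = 2.7·8.6/1.7 = 13.6588.
This is the posterior mode — the MAP estimate.

8.6000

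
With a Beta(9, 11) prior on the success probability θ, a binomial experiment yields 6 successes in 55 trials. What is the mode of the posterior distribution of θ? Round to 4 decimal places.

Posterior: Beta(9+6, 11+49) = Beta(15, 60).
Mode = (15−1)/(15+60−2) = 14/73 = 0.1918.
Mean = 15/(15+60) = 15/75 = 0.2000.
This is the posterior mode — the MAP estimate.

0.1918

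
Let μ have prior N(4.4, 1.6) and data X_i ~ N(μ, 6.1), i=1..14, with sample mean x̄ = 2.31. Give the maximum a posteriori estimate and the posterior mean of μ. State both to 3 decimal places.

Posterior for μ is Normal. Precision-weighted mean: (1/1.6·4.4 + 14/6.1·2.31) / (1/1.6 + 14/6.1) = 2.757.
A Normal posterior is symmetric, so mode = mean.

maximum a posteriori estimate = 2.757, posterior mean = 2.757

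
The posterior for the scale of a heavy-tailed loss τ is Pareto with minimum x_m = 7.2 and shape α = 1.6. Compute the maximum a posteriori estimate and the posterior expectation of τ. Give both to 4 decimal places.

MAP = 7.2000; posterior mean = 19.2000

The Pareto density is strictly decreasing on [x_m, ∞), so the mode is x_m = 7.2000.
Mean = α·x_m/(α−1) = 1.6·7.2/0.6 = 19.2000.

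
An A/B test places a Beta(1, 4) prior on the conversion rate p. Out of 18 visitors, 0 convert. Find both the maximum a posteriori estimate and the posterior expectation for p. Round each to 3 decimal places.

Posterior: Beta(1+0, 4+18) = Beta(1, 22).
Since α = 1 ≤ 1 and β > 1, the Beta density is monotone decreasing on [0,1]; the mode is at 0.
Mean = 1/(1+22) = 0.043.

MAP: 0.000. Posterior mean: 0.043.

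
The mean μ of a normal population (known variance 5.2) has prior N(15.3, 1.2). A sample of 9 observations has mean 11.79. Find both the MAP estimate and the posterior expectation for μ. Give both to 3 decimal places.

MAP = 12.931; posterior mean = 12.931

Posterior for μ is Normal. Precision-weighted mean: (1/1.2·15.3 + 9/5.2·11.79) / (1/1.2 + 9/5.2) = 12.931.
A Normal posterior is symmetric, so mode = mean.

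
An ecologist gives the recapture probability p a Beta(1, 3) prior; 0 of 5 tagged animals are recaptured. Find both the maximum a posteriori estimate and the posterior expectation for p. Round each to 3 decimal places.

MAP = 0.000; posterior mean = 0.111

Posterior: Beta(1+0, 3+5) = Beta(1, 8).
Since α = 1 ≤ 1 and β > 1, the Beta density is monotone decreasing on [0,1]; the mode is at 0.
Mean = 1/(1+8) = 0.111.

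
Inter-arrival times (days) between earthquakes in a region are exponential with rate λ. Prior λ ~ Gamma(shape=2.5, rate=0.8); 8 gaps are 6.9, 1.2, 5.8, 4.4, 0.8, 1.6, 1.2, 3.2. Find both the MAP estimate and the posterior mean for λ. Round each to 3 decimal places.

λ_MAP = 0.367, E[λ|data] = 0.405

Σ times = 25.1. Posterior: Gamma(shape = 2.5+8 = 10.5, rate = 0.8+25.1 = 25.9).
Mode = (α−1)/β = 9.5/25.9 = 0.367.
Mean = α/β = 10.5/25.9 = 0.405.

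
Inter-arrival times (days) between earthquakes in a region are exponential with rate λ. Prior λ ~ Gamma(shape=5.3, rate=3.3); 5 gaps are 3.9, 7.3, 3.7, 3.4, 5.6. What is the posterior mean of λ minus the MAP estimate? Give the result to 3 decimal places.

0.037

Σ times = 23.9. Posterior: Gamma(shape = 5.3+5 = 10.3, rate = 3.3+23.9 = 27.2).
Mode = (α−1)/β = 9.3/27.2 = 0.342.
Mean = α/β = 10.3/27.2 = 0.379.
Difference = 0.379 − 0.342 = 0.037.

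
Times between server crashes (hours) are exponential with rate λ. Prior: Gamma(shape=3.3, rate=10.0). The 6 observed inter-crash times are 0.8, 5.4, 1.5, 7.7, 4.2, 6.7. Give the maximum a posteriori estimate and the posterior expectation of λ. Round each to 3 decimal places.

Σ times = 26.3. Posterior: Gamma(shape = 3.3+6 = 9.3, rate = 10.0+26.3 = 36.3).
Mode = (α−1)/β = 8.3/36.3 = 0.229.
Mean = α/β = 9.3/36.3 = 0.256.

MAP = 0.229, posterior mean = 0.256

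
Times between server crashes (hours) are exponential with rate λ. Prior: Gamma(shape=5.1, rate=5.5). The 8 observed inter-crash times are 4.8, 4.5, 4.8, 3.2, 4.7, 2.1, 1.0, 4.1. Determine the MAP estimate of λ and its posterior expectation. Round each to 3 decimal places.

Σ times = 29.2. Posterior: Gamma(shape = 5.1+8 = 13.1, rate = 5.5+29.2 = 34.7).
Mode = (α−1)/β = 12.1/34.7 = 0.349.
Mean = α/β = 13.1/34.7 = 0.378.
The posterior is right-skewed, so the mean exceeds the mode.

MAP = 0.349; posterior mean = 0.378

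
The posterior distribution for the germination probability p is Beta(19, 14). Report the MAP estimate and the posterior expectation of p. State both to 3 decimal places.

MAP = 0.581; posterior mean = 0.576

Mode = (19−1)/(19+14−2) = 18/31 = 0.581.
Mean = 19/(19+14) = 19/33 = 0.576.
Left-skewed posterior ⇒ mean < mode.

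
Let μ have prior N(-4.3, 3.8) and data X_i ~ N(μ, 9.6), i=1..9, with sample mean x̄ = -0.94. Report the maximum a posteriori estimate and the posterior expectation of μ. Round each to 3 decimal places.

Posterior for μ is Normal. Precision-weighted mean: (1/3.8·-4.3 + 9/9.6·-0.94) / (1/3.8 + 9/9.6) = -1.676.
A Normal posterior is symmetric, so mode = mean.

μ_MAP = -1.676, E[μ|data] = -1.676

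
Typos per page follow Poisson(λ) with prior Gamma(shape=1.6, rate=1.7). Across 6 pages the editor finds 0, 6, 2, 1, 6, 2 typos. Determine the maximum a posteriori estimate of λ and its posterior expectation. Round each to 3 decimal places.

Σ counts = 17. Posterior: Gamma(shape = 1.6+17 = 18.6, rate = 1.7+6 = 7.7).
Mode = (α−1)/β = 17.6/7.7 = 2.286.
Mean = α/β = 18.6/7.7 = 2.416.

MAP = 2.286, posterior mean = 2.416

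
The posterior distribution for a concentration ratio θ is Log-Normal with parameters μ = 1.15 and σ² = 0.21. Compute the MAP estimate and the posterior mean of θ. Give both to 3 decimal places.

Mode = exp(μ − σ²) = exp(0.94) = 2.560.
Mean = exp(μ + σ²/2) = exp(1.255) = 3.508.
The mean is pulled above the mode by the posterior's right skew.

MAP = 2.560; posterior mean = 3.508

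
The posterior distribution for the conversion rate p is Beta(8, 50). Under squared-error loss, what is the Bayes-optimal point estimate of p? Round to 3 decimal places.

Mode = (8−1)/(8+50−2) = 7/56 = 0.125.
Mean = 8/(8+50) = 8/58 = 0.138.
Squared-error loss ⇒ the optimal estimator is the posterior mean.

0.138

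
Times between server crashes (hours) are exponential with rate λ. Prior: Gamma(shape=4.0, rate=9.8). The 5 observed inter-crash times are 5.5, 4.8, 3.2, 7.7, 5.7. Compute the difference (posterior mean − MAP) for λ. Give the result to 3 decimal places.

0.027

Σ times = 26.9. Posterior: Gamma(shape = 4.0+5 = 9.0, rate = 9.8+26.9 = 36.7).
Mode = (α−1)/β = 8.0/36.7 = 0.218.
Mean = α/β = 9.0/36.7 = 0.245.
Difference = 0.245 − 0.218 = 0.027.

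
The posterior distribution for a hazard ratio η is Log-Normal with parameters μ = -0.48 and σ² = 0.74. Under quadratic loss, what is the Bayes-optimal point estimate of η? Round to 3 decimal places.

0.896

Mode = exp(μ − σ²) = exp(-1.22) = 0.295.
Mean = exp(μ + σ²/2) = exp(-0.110) = 0.896.
Quadratic loss ⇒ the optimal estimator is the posterior mean.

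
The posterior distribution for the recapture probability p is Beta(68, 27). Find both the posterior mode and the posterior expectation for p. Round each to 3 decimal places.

MAP: 0.720. Posterior mean: 0.716.

Mode = (68−1)/(68+27−2) = 67/93 = 0.720.
Mean = 68/(68+27) = 68/95 = 0.716.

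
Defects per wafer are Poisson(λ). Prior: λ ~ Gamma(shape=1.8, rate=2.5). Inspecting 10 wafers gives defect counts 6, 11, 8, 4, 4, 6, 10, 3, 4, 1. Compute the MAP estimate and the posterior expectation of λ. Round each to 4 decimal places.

Σ counts = 57. Posterior: Gamma(shape = 1.8+57 = 58.8, rate = 2.5+10 = 12.5).
Mode = (α−1)/β = 57.8/12.5 = 4.6240.
Mean = α/β = 58.8/12.5 = 4.7040.

MAP: 4.6240. Posterior mean: 4.7040.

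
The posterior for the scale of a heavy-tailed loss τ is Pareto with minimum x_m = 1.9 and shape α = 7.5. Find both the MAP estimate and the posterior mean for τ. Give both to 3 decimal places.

The Pareto density is strictly decreasing on [x_m, ∞), so the mode is x_m = 1.900.
Mean = α·x_m/(α−1) = 7.5·1.9/6.5 = 2.192.
Mean > mode: the posterior has a right tail.

MAP = 1.900; posterior mean = 2.192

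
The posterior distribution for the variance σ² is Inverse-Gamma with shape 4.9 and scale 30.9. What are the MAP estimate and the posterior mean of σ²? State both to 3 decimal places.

Mode = β/(α+1) = 30.9/5.9 = 5.237.
Mean = β/(α−1) = 30.9/3.9 = 7.923.
The posterior is right-skewed, so the mean exceeds the mode.

MAP = 5.237, posterior mean = 7.923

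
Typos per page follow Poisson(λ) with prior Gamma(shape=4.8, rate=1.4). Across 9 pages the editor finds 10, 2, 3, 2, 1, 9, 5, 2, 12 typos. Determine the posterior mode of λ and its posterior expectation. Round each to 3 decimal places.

Σ counts = 46. Posterior: Gamma(shape = 4.8+46 = 50.8, rate = 1.4+9 = 10.4).
Mode = (α−1)/β = 49.8/10.4 = 4.788.
Mean = α/β = 50.8/10.4 = 4.885.
The mean is pulled above the mode by the posterior's right skew.

MAP: 4.788. Posterior mean: 4.885.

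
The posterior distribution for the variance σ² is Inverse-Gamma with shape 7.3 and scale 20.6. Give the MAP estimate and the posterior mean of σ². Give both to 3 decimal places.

MAP: 2.482. Posterior mean: 3.270.

Mode = β/(α+1) = 20.6/8.3 = 2.482.
Mean = β/(α−1) = 20.6/6.3 = 3.270.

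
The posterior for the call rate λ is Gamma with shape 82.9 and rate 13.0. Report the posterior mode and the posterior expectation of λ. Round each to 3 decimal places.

Mode = (α−1)/β = 81.9/13.0 = 6.300.
Mean = α/β = 82.9/13.0 = 6.377.

MAP: 6.300. Posterior mean: 6.377.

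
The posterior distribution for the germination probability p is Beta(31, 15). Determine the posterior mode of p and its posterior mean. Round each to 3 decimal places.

posterior mode = 0.682, posterior mean = 0.674

Mode = (31−1)/(31+15−2) = 30/44 = 0.682.
Mean = 31/(31+15) = 31/46 = 0.674.
The mean is pulled below the mode by the posterior's left skew.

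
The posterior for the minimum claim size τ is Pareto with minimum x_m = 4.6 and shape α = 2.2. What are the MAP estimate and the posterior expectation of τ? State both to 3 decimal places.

MAP = 4.600, posterior mean = 8.433

The Pareto density is strictly decreasing on [x_m, ∞), so the mode is x_m = 4.600.
Mean = α·x_m/(α−1) = 2.2·4.6/1.2 = 8.433.
Mean > mode: the posterior has a right tail.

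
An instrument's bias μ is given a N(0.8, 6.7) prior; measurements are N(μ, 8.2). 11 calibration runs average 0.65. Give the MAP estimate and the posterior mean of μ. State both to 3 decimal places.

Posterior for μ is Normal. Precision-weighted mean: (1/6.7·0.8 + 11/8.2·0.65) / (1/6.7 + 11/8.2) = 0.665.
A Normal posterior is symmetric, so mode = mean.

μ_MAP = 0.665, E[μ|data] = 0.665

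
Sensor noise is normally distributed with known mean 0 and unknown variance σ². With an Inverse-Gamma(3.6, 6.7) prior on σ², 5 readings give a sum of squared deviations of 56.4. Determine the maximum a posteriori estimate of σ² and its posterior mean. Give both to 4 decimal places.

Posterior: Inverse-Gamma(shape = 3.6+5/2 = 6.1, scale = 6.7+56.4/2 = 34.9).
Mode = β/(α+1) = 34.9/7.1 = 4.9155.
Mean = β/(α−1) = 34.9/5.1 = 6.8431.

maximum a posteriori estimate = 4.9155, posterior mean = 6.8431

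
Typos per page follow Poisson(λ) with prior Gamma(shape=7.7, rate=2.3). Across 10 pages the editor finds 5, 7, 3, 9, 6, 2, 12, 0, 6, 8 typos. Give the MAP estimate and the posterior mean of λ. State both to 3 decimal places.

Σ counts = 58. Posterior: Gamma(shape = 7.7+58 = 65.7, rate = 2.3+10 = 12.3).
Mode = (α−1)/β = 64.7/12.3 = 5.260.
Mean = α/β = 65.7/12.3 = 5.341.
Mean > mode: the posterior has a right tail.

MAP = 5.260; posterior mean = 5.341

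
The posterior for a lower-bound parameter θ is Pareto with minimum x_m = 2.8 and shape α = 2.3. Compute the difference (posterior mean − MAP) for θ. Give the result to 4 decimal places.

2.1538

The Pareto density is strictly decreasing on [x_m, ∞), so the mode is x_m = 2.8000.
Mean = α·x_m/(α−1) = 2.3·2.8/1.3 = 4.9538.
Difference = 4.9538 − 2.8000 = 2.1538.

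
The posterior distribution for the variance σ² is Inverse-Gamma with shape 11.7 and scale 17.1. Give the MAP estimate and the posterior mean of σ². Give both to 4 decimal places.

Mode = β/(α+1) = 17.1/12.7 = 1.3465.
Mean = β/(α−1) = 17.1/10.7 = 1.5981.
Mean > mode: the posterior has a right tail.

MAP estimate = 1.3465, posterior mean = 1.5981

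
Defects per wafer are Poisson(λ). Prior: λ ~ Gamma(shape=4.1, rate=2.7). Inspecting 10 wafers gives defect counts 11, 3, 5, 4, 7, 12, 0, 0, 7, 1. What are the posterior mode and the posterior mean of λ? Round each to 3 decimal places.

MAP: 4.181. Posterior mean: 4.260.

Σ counts = 50. Posterior: Gamma(shape = 4.1+50 = 54.1, rate = 2.7+10 = 12.7).
Mode = (α−1)/β = 53.1/12.7 = 4.181.
Mean = α/β = 54.1/12.7 = 4.260.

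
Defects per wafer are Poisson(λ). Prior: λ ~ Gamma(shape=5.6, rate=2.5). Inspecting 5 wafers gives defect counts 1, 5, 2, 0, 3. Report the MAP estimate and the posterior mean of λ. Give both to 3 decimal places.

MAP = 2.080; posterior mean = 2.213

Σ counts = 11. Posterior: Gamma(shape = 5.6+11 = 16.6, rate = 2.5+5 = 7.5).
Mode = (α−1)/β = 15.6/7.5 = 2.080.
Mean = α/β = 16.6/7.5 = 2.213.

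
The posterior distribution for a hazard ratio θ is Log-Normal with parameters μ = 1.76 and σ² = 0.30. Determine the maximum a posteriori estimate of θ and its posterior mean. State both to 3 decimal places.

Mode = exp(μ − σ²) = exp(1.46) = 4.306.
Mean = exp(μ + σ²/2) = exp(1.910) = 6.753.

MAP = 4.306; posterior mean = 6.753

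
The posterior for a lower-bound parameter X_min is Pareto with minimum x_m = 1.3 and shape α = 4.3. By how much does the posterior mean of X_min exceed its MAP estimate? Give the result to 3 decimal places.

0.394

The Pareto density is strictly decreasing on [x_m, ∞), so the mode is x_m = 1.300.
Mean = α·x_m/(α−1) = 4.3·1.3/3.3 = 1.694.
Difference = 1.694 − 1.300 = 0.394.
The mean is pulled above the mode by the posterior's right skew.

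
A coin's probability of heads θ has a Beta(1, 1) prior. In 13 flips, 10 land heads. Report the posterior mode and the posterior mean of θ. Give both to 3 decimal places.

Posterior: Beta(1+10, 1+3) = Beta(11, 4).
Mode = (11−1)/(11+4−2) = 10/13 = 0.769.
Mean = 11/(11+4) = 11/15 = 0.733.

MAP = 0.769; posterior mean = 0.733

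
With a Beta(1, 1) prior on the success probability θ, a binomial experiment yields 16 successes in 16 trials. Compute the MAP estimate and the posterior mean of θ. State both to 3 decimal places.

Posterior: Beta(1+16, 1+0) = Beta(17, 1).
Since β = 1 ≤ 1 and α > 1, the Beta density is monotone increasing on [0,1]; the mode is at 1.
Mean = 17/(17+1) = 0.944.
Mode > mean: the posterior has a left tail.

MAP = 1.000, posterior mean = 0.944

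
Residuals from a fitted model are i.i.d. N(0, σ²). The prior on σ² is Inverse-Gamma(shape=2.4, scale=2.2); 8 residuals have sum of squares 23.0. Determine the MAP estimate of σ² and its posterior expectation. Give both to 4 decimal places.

Posterior: Inverse-Gamma(shape = 2.4+8/2 = 6.4, scale = 2.2+23.0/2 = 13.7).
Mode = β/(α+1) = 13.7/7.4 = 1.8514.
Mean = β/(α−1) = 13.7/5.4 = 2.5370.

MAP estimate = 1.8514, posterior expectation = 2.5370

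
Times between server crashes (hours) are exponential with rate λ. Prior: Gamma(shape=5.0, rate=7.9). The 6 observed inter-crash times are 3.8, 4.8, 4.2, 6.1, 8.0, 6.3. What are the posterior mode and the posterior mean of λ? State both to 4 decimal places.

Σ times = 33.2. Posterior: Gamma(shape = 5.0+6 = 11.0, rate = 7.9+33.2 = 41.1).
Mode = (α−1)/β = 10.0/41.1 = 0.2433.
Mean = α/β = 11.0/41.1 = 0.2676.

MAP: 0.2433. Posterior mean: 0.2676.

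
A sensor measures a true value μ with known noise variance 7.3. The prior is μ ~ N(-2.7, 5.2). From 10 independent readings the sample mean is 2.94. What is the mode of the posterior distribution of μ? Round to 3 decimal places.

Posterior for μ is Normal. Precision-weighted mean: (1/5.2·-2.7 + 10/7.3·2.94) / (1/5.2 + 10/7.3) = 2.246.
A Normal posterior is symmetric, so mode = mean.
This is the posterior mode — the MAP estimate.

2.246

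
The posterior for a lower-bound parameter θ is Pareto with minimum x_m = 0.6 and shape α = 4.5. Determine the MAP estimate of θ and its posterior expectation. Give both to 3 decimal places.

MAP = 0.600, posterior mean = 0.771

The Pareto density is strictly decreasing on [x_m, ∞), so the mode is x_m = 0.600.
Mean = α·x_m/(α−1) = 4.5·0.6/3.5 = 0.771.
Right-skewed posterior ⇒ mode < mean.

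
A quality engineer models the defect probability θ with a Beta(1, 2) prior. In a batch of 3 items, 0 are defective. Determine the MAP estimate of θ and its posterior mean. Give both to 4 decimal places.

MAP: 0.0000. Posterior mean: 0.1667.

Posterior: Beta(1+0, 2+3) = Beta(1, 5).
Since α = 1 ≤ 1 and β > 1, the Beta density is monotone decreasing on [0,1]; the mode is at 0.
Mean = 1/(1+5) = 0.1667.
Right-skewed posterior ⇒ mode < mean.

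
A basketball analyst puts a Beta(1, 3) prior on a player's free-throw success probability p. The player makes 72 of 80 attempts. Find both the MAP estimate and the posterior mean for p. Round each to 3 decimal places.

p_MAP = 0.878, E[p|data] = 0.869

Posterior: Beta(1+72, 3+8) = Beta(73, 11).
Mode = (73−1)/(73+11−2) = 72/82 = 0.878.
Mean = 73/(73+11) = 73/84 = 0.869.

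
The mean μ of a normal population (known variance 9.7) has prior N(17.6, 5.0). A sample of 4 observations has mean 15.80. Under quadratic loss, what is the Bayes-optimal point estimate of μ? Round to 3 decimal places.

16.388

Posterior for μ is Normal. Precision-weighted mean: (1/5.0·17.6 + 4/9.7·15.80) / (1/5.0 + 4/9.7) = 16.388.
A Normal posterior is symmetric, so mode = mean.
Quadratic loss ⇒ the optimal estimator is the posterior mean.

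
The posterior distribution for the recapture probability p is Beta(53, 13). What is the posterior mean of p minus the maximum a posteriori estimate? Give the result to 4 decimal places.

-0.0095

Mode = (53−1)/(53+13−2) = 52/64 = 0.8125.
Mean = 53/(53+13) = 53/66 = 0.8030.
Difference = 0.8030 − 0.8125 = -0.0095.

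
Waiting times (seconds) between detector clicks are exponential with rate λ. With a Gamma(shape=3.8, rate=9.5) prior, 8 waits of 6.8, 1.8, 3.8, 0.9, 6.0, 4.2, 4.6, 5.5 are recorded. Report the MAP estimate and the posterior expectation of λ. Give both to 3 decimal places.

λ_MAP = 0.251, E[λ|data] = 0.274

Σ times = 33.6. Posterior: Gamma(shape = 3.8+8 = 11.8, rate = 9.5+33.6 = 43.1).
Mode = (α−1)/β = 10.8/43.1 = 0.251.
Mean = α/β = 11.8/43.1 = 0.274.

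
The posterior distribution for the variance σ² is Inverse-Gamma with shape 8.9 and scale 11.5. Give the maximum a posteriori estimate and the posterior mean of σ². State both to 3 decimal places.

MAP: 1.162. Posterior mean: 1.456.

Mode = β/(α+1) = 11.5/9.9 = 1.162.
Mean = β/(α−1) = 11.5/7.9 = 1.456.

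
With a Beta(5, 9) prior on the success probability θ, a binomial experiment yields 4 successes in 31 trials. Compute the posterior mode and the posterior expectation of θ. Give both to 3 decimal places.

Posterior: Beta(5+4, 9+27) = Beta(9, 36).
Mode = (9−1)/(9+36−2) = 8/43 = 0.186.
Mean = 9/(9+36) = 9/45 = 0.200.
The posterior is right-skewed, so the mean exceeds the mode.

θ_MAP = 0.186, E[θ|data] = 0.200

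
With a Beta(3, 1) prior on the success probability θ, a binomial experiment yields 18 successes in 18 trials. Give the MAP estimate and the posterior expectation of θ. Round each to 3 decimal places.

Posterior: Beta(3+18, 1+0) = Beta(21, 1).
Since β = 1 ≤ 1 and α > 1, the Beta density is monotone increasing on [0,1]; the mode is at 1.
Mean = 21/(21+1) = 0.955.
Left-skewed posterior ⇒ mean < mode.

θ_MAP = 1.000, E[θ|data] = 0.955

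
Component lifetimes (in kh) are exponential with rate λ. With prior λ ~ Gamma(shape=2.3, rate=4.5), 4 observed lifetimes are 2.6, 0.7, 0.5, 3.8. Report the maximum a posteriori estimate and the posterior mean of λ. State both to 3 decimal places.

Σ times = 7.6. Posterior: Gamma(shape = 2.3+4 = 6.3, rate = 4.5+7.6 = 12.1).
Mode = (α−1)/β = 5.3/12.1 = 0.438.
Mean = α/β = 6.3/12.1 = 0.521.
The posterior is right-skewed, so the mean exceeds the mode.

MAP = 0.438, posterior mean = 0.521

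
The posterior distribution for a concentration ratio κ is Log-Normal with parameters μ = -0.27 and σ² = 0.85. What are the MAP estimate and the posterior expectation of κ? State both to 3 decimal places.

MAP estimate = 0.326, posterior expectation = 1.168

Mode = exp(μ − σ²) = exp(-1.12) = 0.326.
Mean = exp(μ + σ²/2) = exp(0.155) = 1.168.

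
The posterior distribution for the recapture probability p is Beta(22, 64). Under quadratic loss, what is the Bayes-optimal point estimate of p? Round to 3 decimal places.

Mode = (22−1)/(22+64−2) = 21/84 = 0.250.
Mean = 22/(22+64) = 22/86 = 0.256.
Quadratic loss ⇒ the optimal estimator is the posterior mean.

0.256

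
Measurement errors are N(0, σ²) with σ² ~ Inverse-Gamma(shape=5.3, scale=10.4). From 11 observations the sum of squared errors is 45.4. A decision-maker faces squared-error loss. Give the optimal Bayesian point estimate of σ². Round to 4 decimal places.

3.3776

Posterior: Inverse-Gamma(shape = 5.3+11/2 = 10.8, scale = 10.4+45.4/2 = 33.1).
Mode = β/(α+1) = 33.1/11.8 = 2.8051.
Mean = β/(α−1) = 33.1/9.8 = 3.3776.
Squared-error loss ⇒ the optimal estimator is the posterior mean.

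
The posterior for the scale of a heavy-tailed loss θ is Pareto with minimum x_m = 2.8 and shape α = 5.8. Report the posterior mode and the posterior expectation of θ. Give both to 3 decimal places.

MAP = 2.800; posterior mean = 3.383

The Pareto density is strictly decreasing on [x_m, ∞), so the mode is x_m = 2.800.
Mean = α·x_m/(α−1) = 5.8·2.8/4.8 = 3.383.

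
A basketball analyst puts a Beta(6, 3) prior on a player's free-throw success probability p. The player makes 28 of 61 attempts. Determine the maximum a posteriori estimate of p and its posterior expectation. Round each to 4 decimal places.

Posterior: Beta(6+28, 3+33) = Beta(34, 36).
Mode = (34−1)/(34+36−2) = 33/68 = 0.4853.
Mean = 34/(34+36) = 34/70 = 0.4857.
Mean > mode: the posterior has a right tail.

MAP = 0.4853, posterior mean = 0.4857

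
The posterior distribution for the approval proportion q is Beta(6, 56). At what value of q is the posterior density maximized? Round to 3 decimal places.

Mode = (6−1)/(6+56−2) = 5/60 = 0.083.
Mean = 6/(6+56) = 6/62 = 0.097.
This is the posterior mode — the MAP estimate.

0.083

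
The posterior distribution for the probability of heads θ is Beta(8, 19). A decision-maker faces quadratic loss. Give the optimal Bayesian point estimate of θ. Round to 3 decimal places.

Mode = (8−1)/(8+19−2) = 7/25 = 0.280.
Mean = 8/(8+19) = 8/27 = 0.296.
Quadratic loss ⇒ the optimal estimator is the posterior mean.

0.296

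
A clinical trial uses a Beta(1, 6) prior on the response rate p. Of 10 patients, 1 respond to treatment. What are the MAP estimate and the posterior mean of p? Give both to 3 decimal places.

Posterior: Beta(1+1, 6+9) = Beta(2, 15).
Mode = (2−1)/(2+15−2) = 1/15 = 0.067.
Mean = 2/(2+15) = 2/17 = 0.118.

MAP estimate = 0.067, posterior mean = 0.118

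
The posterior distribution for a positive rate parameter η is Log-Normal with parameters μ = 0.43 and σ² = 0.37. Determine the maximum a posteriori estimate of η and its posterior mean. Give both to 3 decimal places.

η_MAP = 1.062, E[η|data] = 1.850

Mode = exp(μ − σ²) = exp(0.06) = 1.062.
Mean = exp(μ + σ²/2) = exp(0.615) = 1.850.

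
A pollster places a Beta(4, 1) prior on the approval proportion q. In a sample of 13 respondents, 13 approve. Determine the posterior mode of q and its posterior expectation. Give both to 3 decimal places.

Posterior: Beta(4+13, 1+0) = Beta(17, 1).
Since β = 1 ≤ 1 and α > 1, the Beta density is monotone increasing on [0,1]; the mode is at 1.
Mean = 17/(17+1) = 0.944.

q_MAP = 1.000, E[q|data] = 0.944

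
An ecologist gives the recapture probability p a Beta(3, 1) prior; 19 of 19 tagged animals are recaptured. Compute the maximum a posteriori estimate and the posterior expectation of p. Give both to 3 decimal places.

Posterior: Beta(3+19, 1+0) = Beta(22, 1).
Since β = 1 ≤ 1 and α > 1, the Beta density is monotone increasing on [0,1]; the mode is at 1.
Mean = 22/(22+1) = 0.957.
Mode > mean: the posterior has a left tail.

p_MAP = 1.000, E[p|data] = 0.957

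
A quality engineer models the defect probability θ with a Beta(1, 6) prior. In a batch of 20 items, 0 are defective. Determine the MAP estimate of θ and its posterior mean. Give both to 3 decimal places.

MAP estimate = 0.000, posterior mean = 0.037

Posterior: Beta(1+0, 6+20) = Beta(1, 26).
Since α = 1 ≤ 1 and β > 1, the Beta density is monotone decreasing on [0,1]; the mode is at 0.
Mean = 1/(1+26) = 0.037.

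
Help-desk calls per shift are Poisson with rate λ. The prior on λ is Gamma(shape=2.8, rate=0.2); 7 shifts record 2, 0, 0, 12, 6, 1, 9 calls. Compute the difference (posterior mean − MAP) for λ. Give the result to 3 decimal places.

Σ counts = 30. Posterior: Gamma(shape = 2.8+30 = 32.8, rate = 0.2+7 = 7.2).
Mode = (α−1)/β = 31.8/7.2 = 4.417.
Mean = α/β = 32.8/7.2 = 4.556.
Difference = 4.556 − 4.417 = 0.139.

0.139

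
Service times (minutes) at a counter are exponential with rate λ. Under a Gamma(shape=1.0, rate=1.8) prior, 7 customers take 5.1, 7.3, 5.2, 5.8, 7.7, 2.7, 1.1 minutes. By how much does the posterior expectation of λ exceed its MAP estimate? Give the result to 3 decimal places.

0.027

Σ times = 34.9. Posterior: Gamma(shape = 1.0+7 = 8.0, rate = 1.8+34.9 = 36.7).
Mode = (α−1)/β = 7.0/36.7 = 0.191.
Mean = α/β = 8.0/36.7 = 0.218.
Difference = 0.218 − 0.191 = 0.027.
The posterior is right-skewed, so the mean exceeds the mode.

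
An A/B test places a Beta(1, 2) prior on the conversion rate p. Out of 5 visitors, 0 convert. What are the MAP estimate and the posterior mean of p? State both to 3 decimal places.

Posterior: Beta(1+0, 2+5) = Beta(1, 7).
Since α = 1 ≤ 1 and β > 1, the Beta density is monotone decreasing on [0,1]; the mode is at 0.
Mean = 1/(1+7) = 0.125.
Right-skewed posterior ⇒ mode < mean.

MAP = 0.000, posterior mean = 0.125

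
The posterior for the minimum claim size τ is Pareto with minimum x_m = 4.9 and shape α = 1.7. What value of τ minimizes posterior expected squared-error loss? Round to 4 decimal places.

The Pareto density is strictly decreasing on [x_m, ∞), so the mode is x_m = 4.9000.
Mean = α·x_m/(α−1) = 1.7·4.9/0.7 = 11.9000.
Squared-error loss ⇒ the optimal estimator is the posterior mean.

11.9000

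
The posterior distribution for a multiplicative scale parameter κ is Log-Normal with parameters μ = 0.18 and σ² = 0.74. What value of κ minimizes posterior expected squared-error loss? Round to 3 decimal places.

Mode = exp(μ − σ²) = exp(-0.56) = 0.571.
Mean = exp(μ + σ²/2) = exp(0.550) = 1.733.
Squared-error loss ⇒ the optimal estimator is the posterior mean.

1.733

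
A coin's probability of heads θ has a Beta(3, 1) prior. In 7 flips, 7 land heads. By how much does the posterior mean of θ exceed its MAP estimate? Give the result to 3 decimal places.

Posterior: Beta(3+7, 1+0) = Beta(10, 1).
Since β = 1 ≤ 1 and α > 1, the Beta density is monotone increasing on [0,1]; the mode is at 1.
Mean = 10/(10+1) = 0.909.
Difference = 0.909 − 1.000 = -0.091.

-0.091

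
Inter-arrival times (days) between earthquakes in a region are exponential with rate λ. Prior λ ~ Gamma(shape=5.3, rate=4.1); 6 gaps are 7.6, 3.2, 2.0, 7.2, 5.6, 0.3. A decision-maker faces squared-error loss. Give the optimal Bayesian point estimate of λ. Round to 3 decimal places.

Σ times = 25.9. Posterior: Gamma(shape = 5.3+6 = 11.3, rate = 4.1+25.9 = 30.0).
Mode = (α−1)/β = 10.3/30.0 = 0.343.
Mean = α/β = 11.3/30.0 = 0.377.
Squared-error loss ⇒ the optimal estimator is the posterior mean.

0.377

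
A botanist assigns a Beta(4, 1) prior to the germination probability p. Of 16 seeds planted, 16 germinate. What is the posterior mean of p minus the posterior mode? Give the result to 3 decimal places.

-0.048

Posterior: Beta(4+16, 1+0) = Beta(20, 1).
Since β = 1 ≤ 1 and α > 1, the Beta density is monotone increasing on [0,1]; the mode is at 1.
Mean = 20/(20+1) = 0.952.
Difference = 0.952 − 1.000 = -0.048.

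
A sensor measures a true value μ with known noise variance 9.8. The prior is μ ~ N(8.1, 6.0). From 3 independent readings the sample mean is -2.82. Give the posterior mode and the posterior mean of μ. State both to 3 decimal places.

MAP = 1.029, posterior mean = 1.029

Posterior for μ is Normal. Precision-weighted mean: (1/6.0·8.1 + 3/9.8·-2.82) / (1/6.0 + 3/9.8) = 1.029.
A Normal posterior is symmetric, so mode = mean.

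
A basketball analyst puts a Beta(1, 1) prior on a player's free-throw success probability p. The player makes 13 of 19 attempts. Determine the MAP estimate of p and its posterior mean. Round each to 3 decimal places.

p_MAP = 0.684, E[p|data] = 0.667

Posterior: Beta(1+13, 1+6) = Beta(14, 7).
Mode = (14−1)/(14+7−2) = 13/19 = 0.684.
Mean = 14/(14+7) = 14/21 = 0.667.
Left-skewed posterior ⇒ mean < mode.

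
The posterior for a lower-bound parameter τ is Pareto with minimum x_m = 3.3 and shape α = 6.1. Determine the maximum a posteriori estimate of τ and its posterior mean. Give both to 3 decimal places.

MAP: 3.300. Posterior mean: 3.947.

The Pareto density is strictly decreasing on [x_m, ∞), so the mode is x_m = 3.300.
Mean = α·x_m/(α−1) = 6.1·3.3/5.1 = 3.947.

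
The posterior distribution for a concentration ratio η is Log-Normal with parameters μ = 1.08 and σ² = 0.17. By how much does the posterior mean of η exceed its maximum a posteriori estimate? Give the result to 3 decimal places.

Mode = exp(μ − σ²) = exp(0.91) = 2.484.
Mean = exp(μ + σ²/2) = exp(1.165) = 3.206.
Difference = 3.206 − 2.484 = 0.722.
Right-skewed posterior ⇒ mode < mean.

0.722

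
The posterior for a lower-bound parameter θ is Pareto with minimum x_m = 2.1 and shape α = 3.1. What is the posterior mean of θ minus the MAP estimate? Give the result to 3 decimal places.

1.000

The Pareto density is strictly decreasing on [x_m, ∞), so the mode is x_m = 2.100.
Mean = α·x_m/(α−1) = 3.1·2.1/2.1 = 3.100.
Difference = 3.100 − 2.100 = 1.000.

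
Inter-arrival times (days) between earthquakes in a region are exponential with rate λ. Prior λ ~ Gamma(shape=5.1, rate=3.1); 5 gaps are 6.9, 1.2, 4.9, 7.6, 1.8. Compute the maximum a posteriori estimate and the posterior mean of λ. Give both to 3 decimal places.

Σ times = 22.4. Posterior: Gamma(shape = 5.1+5 = 10.1, rate = 3.1+22.4 = 25.5).
Mode = (α−1)/β = 9.1/25.5 = 0.357.
Mean = α/β = 10.1/25.5 = 0.396.

MAP = 0.357, posterior mean = 0.396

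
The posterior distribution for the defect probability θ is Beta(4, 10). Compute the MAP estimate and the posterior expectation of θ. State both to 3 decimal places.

Mode = (4−1)/(4+10−2) = 3/12 = 0.250.
Mean = 4/(4+10) = 4/14 = 0.286.
The mean is pulled above the mode by the posterior's right skew.

MAP = 0.250; posterior mean = 0.286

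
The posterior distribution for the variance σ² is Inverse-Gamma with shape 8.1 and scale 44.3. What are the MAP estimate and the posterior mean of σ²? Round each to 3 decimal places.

Mode = β/(α+1) = 44.3/9.1 = 4.868.
Mean = β/(α−1) = 44.3/7.1 = 6.239.
Mean > mode: the posterior has a right tail.

MAP: 4.868. Posterior mean: 6.239.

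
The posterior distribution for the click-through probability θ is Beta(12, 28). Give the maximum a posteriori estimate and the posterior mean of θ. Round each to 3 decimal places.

Mode = (12−1)/(12+28−2) = 11/38 = 0.289.
Mean = 12/(12+28) = 12/40 = 0.300.

MAP = 0.289, posterior mean = 0.300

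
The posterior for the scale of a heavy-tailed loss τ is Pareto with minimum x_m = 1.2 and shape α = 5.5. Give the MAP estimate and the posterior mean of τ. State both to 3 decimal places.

The Pareto density is strictly decreasing on [x_m, ∞), so the mode is x_m = 1.200.
Mean = α·x_m/(α−1) = 5.5·1.2/4.5 = 1.467.
Right-skewed posterior ⇒ mode < mean.

MAP = 1.200, posterior mean = 1.467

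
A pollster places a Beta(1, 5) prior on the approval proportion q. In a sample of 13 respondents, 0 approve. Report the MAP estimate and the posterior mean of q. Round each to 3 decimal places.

MAP = 0.000; posterior mean = 0.053

Posterior: Beta(1+0, 5+13) = Beta(1, 18).
Since α = 1 ≤ 1 and β > 1, the Beta density is monotone decreasing on [0,1]; the mode is at 0.
Mean = 1/(1+18) = 0.053.
The mean is pulled above the mode by the posterior's right skew.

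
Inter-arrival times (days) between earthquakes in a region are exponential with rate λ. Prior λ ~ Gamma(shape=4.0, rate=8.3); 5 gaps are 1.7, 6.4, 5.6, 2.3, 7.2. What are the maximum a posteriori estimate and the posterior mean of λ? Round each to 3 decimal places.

MAP = 0.254; posterior mean = 0.286

Σ times = 23.2. Posterior: Gamma(shape = 4.0+5 = 9.0, rate = 8.3+23.2 = 31.5).
Mode = (α−1)/β = 8.0/31.5 = 0.254.
Mean = α/β = 9.0/31.5 = 0.286.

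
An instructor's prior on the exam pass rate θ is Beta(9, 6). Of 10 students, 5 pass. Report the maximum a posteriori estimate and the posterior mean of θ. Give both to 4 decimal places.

θ_MAP = 0.5652, E[θ|data] = 0.5600

Posterior: Beta(9+5, 6+5) = Beta(14, 11).
Mode = (14−1)/(14+11−2) = 13/23 = 0.5652.
Mean = 14/(14+11) = 14/25 = 0.5600.
Left-skewed posterior ⇒ mean < mode.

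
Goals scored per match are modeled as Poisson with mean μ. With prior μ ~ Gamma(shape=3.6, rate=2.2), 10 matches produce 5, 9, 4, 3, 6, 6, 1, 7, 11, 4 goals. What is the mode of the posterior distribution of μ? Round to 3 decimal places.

Σ counts = 56. Posterior: Gamma(shape = 3.6+56 = 59.6, rate = 2.2+10 = 12.2).
Mode = (α−1)/β = 58.6/12.2 = 4.803.
Mean = α/β = 59.6/12.2 = 4.885.
This is the posterior mode — the MAP estimate.

4.803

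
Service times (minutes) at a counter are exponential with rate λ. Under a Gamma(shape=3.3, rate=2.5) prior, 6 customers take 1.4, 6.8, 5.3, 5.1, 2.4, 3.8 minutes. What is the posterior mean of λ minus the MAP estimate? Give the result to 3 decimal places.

0.037

Σ times = 24.8. Posterior: Gamma(shape = 3.3+6 = 9.3, rate = 2.5+24.8 = 27.3).
Mode = (α−1)/β = 8.3/27.3 = 0.304.
Mean = α/β = 9.3/27.3 = 0.341.
Difference = 0.341 − 0.304 = 0.037.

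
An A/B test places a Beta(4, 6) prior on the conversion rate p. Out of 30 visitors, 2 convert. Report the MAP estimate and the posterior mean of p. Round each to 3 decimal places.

MAP estimate = 0.132, posterior mean = 0.150

Posterior: Beta(4+2, 6+28) = Beta(6, 34).
Mode = (6−1)/(6+34−2) = 5/38 = 0.132.
Mean = 6/(6+34) = 6/40 = 0.150.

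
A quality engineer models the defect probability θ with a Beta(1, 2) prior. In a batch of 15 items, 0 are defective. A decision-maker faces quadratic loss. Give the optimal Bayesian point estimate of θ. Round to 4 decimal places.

0.0556

Posterior: Beta(1+0, 2+15) = Beta(1, 17).
Since α = 1 ≤ 1 and β > 1, the Beta density is monotone decreasing on [0,1]; the mode is at 0.
Mean = 1/(1+17) = 0.0556.
Quadratic loss ⇒ the optimal estimator is the posterior mean.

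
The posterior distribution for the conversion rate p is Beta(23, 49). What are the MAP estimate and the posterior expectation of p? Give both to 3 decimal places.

MAP: 0.314. Posterior mean: 0.319.

Mode = (23−1)/(23+49−2) = 22/70 = 0.314.
Mean = 23/(23+49) = 23/72 = 0.319.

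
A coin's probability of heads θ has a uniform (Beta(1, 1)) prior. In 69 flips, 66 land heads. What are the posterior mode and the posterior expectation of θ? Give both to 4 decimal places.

Posterior: Beta(1+66, 1+3) = Beta(67, 4).
Mode = (67−1)/(67+4−2) = 66/69 = 0.9565.
With a flat prior the MAP equals the MLE, 66/69.
Mean = 67/(67+4) = 67/71 = 0.9437.
The mean is pulled below the mode by the posterior's left skew.

MAP = 0.9565, posterior mean = 0.9437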